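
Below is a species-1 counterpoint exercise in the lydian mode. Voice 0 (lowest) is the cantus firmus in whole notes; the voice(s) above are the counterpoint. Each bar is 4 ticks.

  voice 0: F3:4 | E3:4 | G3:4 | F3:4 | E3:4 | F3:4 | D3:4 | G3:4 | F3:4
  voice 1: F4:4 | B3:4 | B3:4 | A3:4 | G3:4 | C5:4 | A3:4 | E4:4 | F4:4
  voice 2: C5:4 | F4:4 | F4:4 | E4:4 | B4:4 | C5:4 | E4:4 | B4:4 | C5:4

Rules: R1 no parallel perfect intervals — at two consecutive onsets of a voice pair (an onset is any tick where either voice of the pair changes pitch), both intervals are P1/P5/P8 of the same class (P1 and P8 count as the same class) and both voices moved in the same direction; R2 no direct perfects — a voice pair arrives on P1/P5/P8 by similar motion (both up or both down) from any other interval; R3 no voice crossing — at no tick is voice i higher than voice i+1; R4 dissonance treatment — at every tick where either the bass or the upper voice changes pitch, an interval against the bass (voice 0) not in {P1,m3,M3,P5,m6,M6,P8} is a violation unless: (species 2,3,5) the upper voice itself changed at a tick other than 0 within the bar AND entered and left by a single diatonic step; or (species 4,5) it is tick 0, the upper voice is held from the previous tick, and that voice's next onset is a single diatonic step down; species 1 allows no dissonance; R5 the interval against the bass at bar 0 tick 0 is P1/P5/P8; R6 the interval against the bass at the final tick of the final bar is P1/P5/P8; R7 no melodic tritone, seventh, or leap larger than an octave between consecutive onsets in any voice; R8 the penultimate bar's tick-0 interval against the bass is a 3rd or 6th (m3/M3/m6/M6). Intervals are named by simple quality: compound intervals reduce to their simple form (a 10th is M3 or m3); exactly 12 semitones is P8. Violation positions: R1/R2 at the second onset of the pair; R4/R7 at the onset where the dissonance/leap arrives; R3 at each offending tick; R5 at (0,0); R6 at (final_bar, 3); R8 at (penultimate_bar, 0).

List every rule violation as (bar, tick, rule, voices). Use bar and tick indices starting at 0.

bar 0: v0=F3 v1=F4 v2=C5 downbeat P5
bar 1: v0=E3 v1=B3 v2=F4 downbeat m2
bar 2: v0=G3 v1=B3 v2=F4 downbeat m7
bar 3: v0=F3 v1=A3 v2=E4 downbeat M7
bar 4: v0=E3 v1=G3 v2=B4 downbeat P5
bar 5: v0=F3 v1=C5 v2=C5 downbeat P5
bar 6: v0=D3 v1=A3 v2=E4 downbeat M2
bar 7: v0=G3 v1=E4 v2=B4 downbeat M3
bar 8: v0=F3 v1=F4 v2=C5 downbeat P5
  -> R2 @ bar 1 tick 0 v(0, 1): F3/F4 P8 -> E3/B3 P5 similar
  -> R4 @ bar 1 tick 0 v(0, 2): E3/F4 m2 untreated
  -> R7 @ bar 1 tick 0 v(1,): F4->B3 leap 6st
  -> R4 @ bar 2 tick 0 v(0, 2): G3/F4 m7 untreated
  -> R2 @ bar 3 tick 0 v(1, 2): B3/F4 TT -> A3/E4 P5 similar
  -> R4 @ bar 3 tick 0 v(0, 2): F3/E4 M7 untreated
  -> R1 @ bar 5 tick 0 v(0, 2): E3/B4 P5 -> F3/C5 P5 similar
  -> R2 @ bar 5 tick 0 v(0, 1): E3/G3 m3 -> F3/C5 P5 similar
  -> R2 @ bar 5 tick 0 v(1, 2): G3/B4 M3 -> C5/C5 P1 similar
  -> R7 @ bar 5 tick 0 v(1,): G3->C5 leap 17st
  -> R1 @ bar 6 tick 0 v(0, 1): F3/C5 P5 -> D3/A3 P5 similar
  -> R2 @ bar 6 tick 0 v(1, 2): C5/C5 P1 -> A3/E4 P5 similar
  -> R4 @ bar 6 tick 0 v(0, 2): D3/E4 M2 untreated
  -> R7 @ bar 6 tick 0 v(1,): C5->A3 leap 15st
  -> R1 @ bar 7 tick 0 v(1, 2): A3/E4 P5 -> E4/B4 P5 similar
  -> R1 @ bar 8 tick 0 v(1, 2): E4/B4 P5 -> F4/C5 P5 similar

(1, 0, R2, (0, 1))
(1, 0, R4, (0, 2))
(1, 0, R7, (1,))
(2, 0, R4, (0, 2))
(3, 0, R2, (1, 2))
(3, 0, R4, (0, 2))
(5, 0, R1, (0, 2))
(5, 0, R2, (0, 1))
(5, 0, R2, (1, 2))
(5, 0, R7, (1,))
(6, 0, R1, (0, 1))
(6, 0, R2, (1, 2))
(6, 0, R4, (0, 2))
(6, 0, R7, (1,))
(7, 0, R1, (1, 2))
(8, 0, R1, (1, 2))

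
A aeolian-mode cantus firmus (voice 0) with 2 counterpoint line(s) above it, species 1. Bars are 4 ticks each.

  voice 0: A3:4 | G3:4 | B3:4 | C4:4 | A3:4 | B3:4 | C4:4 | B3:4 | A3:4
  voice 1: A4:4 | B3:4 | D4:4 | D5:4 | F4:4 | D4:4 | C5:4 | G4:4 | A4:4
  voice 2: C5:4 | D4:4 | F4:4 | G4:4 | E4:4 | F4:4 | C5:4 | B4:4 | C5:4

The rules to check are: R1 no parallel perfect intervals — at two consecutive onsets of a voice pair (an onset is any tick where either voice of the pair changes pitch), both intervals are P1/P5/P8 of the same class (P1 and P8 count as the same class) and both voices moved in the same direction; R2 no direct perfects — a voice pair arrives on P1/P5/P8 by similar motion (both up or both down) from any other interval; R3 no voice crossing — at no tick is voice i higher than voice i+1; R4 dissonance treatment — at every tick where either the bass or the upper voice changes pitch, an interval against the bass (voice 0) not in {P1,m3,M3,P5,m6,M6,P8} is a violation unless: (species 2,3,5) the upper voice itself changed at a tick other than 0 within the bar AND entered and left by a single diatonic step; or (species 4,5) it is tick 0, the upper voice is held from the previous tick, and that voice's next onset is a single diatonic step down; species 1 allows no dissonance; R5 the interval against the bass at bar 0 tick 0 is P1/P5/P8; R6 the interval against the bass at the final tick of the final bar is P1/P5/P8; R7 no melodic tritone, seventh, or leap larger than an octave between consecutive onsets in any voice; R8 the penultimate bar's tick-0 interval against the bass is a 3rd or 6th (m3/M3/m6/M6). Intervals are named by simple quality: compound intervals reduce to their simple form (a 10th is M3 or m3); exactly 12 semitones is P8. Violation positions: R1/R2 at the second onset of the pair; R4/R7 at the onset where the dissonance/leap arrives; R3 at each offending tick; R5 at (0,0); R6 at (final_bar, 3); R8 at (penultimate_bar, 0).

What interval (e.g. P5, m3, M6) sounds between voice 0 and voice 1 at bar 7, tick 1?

m6

voice 0=B3 voice 1=G4 -> m6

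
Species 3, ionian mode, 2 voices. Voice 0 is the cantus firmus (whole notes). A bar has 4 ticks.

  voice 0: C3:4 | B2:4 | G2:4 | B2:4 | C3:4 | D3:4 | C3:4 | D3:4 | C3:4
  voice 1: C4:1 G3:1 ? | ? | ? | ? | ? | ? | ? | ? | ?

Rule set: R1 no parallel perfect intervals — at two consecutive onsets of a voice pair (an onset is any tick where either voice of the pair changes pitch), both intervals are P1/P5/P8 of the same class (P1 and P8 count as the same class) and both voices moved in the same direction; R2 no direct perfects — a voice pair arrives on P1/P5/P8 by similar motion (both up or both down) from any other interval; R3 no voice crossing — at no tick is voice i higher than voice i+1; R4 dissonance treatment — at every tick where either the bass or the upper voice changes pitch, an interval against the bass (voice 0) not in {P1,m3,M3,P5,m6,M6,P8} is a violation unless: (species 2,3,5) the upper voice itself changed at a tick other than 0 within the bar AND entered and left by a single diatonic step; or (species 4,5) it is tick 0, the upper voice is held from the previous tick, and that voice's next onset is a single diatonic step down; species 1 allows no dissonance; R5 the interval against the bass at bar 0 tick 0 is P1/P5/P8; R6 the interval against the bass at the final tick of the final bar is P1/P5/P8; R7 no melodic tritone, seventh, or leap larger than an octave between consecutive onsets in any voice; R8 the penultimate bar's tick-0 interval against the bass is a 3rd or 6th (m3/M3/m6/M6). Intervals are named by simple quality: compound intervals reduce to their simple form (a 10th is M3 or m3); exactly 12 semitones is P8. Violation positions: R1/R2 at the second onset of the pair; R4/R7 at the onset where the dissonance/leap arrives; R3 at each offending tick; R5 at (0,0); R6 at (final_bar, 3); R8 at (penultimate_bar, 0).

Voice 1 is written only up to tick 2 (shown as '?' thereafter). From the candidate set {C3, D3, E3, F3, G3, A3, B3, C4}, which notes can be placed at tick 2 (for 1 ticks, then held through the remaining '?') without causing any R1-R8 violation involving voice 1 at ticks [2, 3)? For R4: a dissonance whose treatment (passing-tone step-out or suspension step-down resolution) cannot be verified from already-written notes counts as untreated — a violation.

{A3, C3, C4, E3, G3}

C3: legal
D3: violates R4
E3: legal
F3: violates R4
G3: legal
A3: legal
B3: violates R4
C4: legal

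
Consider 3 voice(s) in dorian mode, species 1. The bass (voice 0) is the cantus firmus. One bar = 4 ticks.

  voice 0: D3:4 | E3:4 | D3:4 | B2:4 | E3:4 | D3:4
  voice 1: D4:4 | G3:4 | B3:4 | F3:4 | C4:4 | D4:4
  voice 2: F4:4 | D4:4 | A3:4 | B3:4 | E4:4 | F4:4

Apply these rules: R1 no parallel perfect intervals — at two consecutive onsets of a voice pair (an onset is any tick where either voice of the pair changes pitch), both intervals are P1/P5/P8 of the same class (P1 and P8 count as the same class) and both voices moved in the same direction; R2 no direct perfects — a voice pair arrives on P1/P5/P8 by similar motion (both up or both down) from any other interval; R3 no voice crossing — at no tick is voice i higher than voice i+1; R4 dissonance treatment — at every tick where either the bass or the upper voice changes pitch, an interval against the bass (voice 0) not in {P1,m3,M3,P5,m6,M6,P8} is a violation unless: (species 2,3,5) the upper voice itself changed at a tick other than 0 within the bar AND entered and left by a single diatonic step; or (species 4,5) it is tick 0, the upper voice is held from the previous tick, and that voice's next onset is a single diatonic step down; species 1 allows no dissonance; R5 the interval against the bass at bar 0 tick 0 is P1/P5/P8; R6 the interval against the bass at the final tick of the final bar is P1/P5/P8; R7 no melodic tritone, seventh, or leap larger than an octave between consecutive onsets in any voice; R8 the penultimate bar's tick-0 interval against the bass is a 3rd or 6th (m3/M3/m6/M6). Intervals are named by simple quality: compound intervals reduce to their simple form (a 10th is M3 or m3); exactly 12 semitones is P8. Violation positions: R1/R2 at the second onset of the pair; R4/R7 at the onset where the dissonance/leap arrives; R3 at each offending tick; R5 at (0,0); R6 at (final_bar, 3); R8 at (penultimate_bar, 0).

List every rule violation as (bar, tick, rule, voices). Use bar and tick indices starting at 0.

(0, 0, R5, (0, 2))
(1, 0, R2, (1, 2))
(1, 0, R4, (0, 2))
(2, 0, R2, (0, 2))
(2, 0, R3, (1, 2))
(2, 1, R3, (1, 2))
(2, 2, R3, (1, 2))
(2, 3, R3, (1, 2))
(3, 0, R4, (0, 1))
(3, 0, R7, (1,))
(4, 0, R1, (0, 2))
(4, 0, R8, (0, 2))
(5, 3, R6, (0, 2))

bar 0: v0=D3 v1=D4 v2=F4 downbeat m3
bar 1: v0=E3 v1=G3 v2=D4 downbeat m7
bar 2: v0=D3 v1=B3 v2=A3 downbeat P5
bar 3: v0=B2 v1=F3 v2=B3 downbeat P8
bar 4: v0=E3 v1=C4 v2=E4 downbeat P8
bar 5: v0=D3 v1=D4 v2=F4 downbeat m3
  -> R5 @ bar 0 tick 0 v(0, 2): opens on m3
  -> R2 @ bar 1 tick 0 v(1, 2): D4/F4 m3 -> G3/D4 P5 similar
  -> R4 @ bar 1 tick 0 v(0, 2): E3/D4 m7 untreated
  -> R2 @ bar 2 tick 0 v(0, 2): E3/D4 m7 -> D3/A3 P5 similar
  -> R3 @ bar 2 tick 0 v(1, 2): B3 above A3
  -> R3 @ bar 2 tick 1 v(1, 2): B3 above A3
  -> R3 @ bar 2 tick 2 v(1, 2): B3 above A3
  -> R3 @ bar 2 tick 3 v(1, 2): B3 above A3
  -> R4 @ bar 3 tick 0 v(0, 1): B2/F3 TT untreated
  -> R7 @ bar 3 tick 0 v(1,): B3->F3 leap 6st
  -> R1 @ bar 4 tick 0 v(0, 2): B2/B3 P8 -> E3/E4 P8 similar
  -> R8 @ bar 4 tick 0 v(0, 2): penult P8 not 3rd/6th
  -> R6 @ bar 5 tick 3 v(0, 2): closes on m3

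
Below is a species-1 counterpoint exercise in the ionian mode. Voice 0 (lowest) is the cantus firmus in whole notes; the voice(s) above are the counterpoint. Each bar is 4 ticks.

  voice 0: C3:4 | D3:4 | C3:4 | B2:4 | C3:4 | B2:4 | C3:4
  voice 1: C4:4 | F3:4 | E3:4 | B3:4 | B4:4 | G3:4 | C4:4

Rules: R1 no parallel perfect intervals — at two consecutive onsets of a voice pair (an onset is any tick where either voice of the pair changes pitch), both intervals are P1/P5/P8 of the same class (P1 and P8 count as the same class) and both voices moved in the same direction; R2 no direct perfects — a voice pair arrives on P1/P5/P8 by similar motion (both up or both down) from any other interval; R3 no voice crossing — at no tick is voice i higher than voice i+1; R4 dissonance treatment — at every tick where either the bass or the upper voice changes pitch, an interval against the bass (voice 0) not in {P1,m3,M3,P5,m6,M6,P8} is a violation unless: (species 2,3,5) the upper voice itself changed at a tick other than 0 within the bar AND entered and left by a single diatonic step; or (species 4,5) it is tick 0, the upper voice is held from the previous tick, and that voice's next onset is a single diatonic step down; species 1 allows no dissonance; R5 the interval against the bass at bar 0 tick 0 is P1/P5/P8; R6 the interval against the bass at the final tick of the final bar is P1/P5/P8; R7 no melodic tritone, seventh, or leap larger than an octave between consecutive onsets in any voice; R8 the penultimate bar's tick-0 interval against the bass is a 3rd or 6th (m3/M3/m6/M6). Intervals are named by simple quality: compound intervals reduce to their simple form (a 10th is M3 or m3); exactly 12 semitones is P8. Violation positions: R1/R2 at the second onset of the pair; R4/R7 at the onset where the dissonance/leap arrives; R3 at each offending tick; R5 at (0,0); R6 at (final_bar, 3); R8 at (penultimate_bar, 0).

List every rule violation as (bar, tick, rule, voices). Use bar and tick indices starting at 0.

(4, 0, R4, (0, 1))
(5, 0, R7, (1,))
(6, 0, R2, (0, 1))

bar 0: v0=C3 v1=C4 downbeat P8
bar 1: v0=D3 v1=F3 downbeat m3
bar 2: v0=C3 v1=E3 downbeat M3
bar 3: v0=B2 v1=B3 downbeat P8
bar 4: v0=C3 v1=B4 downbeat M7
bar 5: v0=B2 v1=G3 downbeat m6
bar 6: v0=C3 v1=C4 downbeat P8
  -> R4 @ bar 4 tick 0 v(0, 1): C3/B4 M7 untreated
  -> R7 @ bar 5 tick 0 v(1,): B4->G3 leap 16st
  -> R2 @ bar 6 tick 0 v(0, 1): B2/G3 m6 -> C3/C4 P8 similar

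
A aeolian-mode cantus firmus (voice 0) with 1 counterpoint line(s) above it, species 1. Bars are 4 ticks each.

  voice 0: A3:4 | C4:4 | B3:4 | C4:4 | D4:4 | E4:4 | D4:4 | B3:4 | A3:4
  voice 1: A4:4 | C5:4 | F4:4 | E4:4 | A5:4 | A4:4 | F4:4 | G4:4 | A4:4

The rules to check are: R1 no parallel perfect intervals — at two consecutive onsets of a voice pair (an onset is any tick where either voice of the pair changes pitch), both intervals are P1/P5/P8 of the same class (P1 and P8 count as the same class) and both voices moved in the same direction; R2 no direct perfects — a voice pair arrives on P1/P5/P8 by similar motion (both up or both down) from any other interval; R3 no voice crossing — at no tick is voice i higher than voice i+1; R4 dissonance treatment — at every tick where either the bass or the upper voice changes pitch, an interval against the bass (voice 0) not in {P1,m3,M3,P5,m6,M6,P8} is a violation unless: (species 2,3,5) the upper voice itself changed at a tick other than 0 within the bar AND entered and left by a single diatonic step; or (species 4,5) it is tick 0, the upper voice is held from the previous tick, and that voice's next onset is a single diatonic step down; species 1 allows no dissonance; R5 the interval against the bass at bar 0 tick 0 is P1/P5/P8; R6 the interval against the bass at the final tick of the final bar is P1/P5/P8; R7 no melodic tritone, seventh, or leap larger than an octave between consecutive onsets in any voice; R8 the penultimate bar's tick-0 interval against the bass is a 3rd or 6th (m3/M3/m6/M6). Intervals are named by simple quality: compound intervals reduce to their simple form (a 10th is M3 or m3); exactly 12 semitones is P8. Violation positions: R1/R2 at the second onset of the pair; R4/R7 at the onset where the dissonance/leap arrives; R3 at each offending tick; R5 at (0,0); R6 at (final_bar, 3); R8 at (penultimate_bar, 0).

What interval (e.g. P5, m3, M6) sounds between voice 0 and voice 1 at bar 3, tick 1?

voice 0=C4 voice 1=E4 -> M3

M3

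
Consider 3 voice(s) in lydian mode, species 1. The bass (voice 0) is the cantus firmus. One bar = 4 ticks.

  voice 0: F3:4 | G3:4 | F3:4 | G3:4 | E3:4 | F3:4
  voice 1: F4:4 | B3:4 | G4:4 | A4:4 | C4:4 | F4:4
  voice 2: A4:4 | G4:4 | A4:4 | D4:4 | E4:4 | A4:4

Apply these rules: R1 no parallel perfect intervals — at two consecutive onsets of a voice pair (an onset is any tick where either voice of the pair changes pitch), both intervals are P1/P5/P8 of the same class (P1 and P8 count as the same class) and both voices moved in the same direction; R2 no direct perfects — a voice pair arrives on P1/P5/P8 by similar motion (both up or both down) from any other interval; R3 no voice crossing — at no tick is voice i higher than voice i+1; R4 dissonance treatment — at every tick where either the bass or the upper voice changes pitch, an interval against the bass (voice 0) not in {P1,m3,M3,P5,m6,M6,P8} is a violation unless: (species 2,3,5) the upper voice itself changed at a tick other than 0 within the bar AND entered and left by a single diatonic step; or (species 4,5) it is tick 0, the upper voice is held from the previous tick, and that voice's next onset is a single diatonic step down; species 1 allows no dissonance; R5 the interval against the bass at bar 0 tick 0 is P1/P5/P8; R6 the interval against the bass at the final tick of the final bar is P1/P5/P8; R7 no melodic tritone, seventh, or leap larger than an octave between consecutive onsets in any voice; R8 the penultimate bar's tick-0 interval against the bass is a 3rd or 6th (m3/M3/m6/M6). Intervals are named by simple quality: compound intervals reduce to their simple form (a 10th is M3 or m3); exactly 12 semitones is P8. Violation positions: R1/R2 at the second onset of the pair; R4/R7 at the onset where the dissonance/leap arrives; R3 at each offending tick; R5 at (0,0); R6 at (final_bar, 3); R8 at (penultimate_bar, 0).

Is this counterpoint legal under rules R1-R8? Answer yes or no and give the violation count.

bar 0: v0=F3 v1=F4 v2=A4 (M3)
bar 1: v0=G3 v1=B3 v2=G4 (P8)
bar 2: v0=F3 v1=G4 v2=A4 (M3)
bar 3: v0=G3 v1=A4 v2=D4 (P5)
bar 4: v0=E3 v1=C4 v2=E4 (P8)
bar 5: v0=F3 v1=F4 v2=A4 (M3)
  R5 @ bar0.0: opens on M3
  R7 @ bar1.0: F4->B3 leap 6st
  R4 @ bar2.0: F3/G4 M2 untreated
  R3 @ bar3.0: A4 above D4
  R4 @ bar3.0: G3/A4 M2 untreated
  R3 @ bar3.1: A4 above D4
  R3 @ bar3.2: A4 above D4
  R3 @ bar3.3: A4 above D4
  R8 @ bar4.0: penult P8 not 3rd/6th
  R2 @ bar5.0: E3/C4 m6 -> F3/F4 P8 similar
  R6 @ bar5.3: closes on M3

No (11 violations)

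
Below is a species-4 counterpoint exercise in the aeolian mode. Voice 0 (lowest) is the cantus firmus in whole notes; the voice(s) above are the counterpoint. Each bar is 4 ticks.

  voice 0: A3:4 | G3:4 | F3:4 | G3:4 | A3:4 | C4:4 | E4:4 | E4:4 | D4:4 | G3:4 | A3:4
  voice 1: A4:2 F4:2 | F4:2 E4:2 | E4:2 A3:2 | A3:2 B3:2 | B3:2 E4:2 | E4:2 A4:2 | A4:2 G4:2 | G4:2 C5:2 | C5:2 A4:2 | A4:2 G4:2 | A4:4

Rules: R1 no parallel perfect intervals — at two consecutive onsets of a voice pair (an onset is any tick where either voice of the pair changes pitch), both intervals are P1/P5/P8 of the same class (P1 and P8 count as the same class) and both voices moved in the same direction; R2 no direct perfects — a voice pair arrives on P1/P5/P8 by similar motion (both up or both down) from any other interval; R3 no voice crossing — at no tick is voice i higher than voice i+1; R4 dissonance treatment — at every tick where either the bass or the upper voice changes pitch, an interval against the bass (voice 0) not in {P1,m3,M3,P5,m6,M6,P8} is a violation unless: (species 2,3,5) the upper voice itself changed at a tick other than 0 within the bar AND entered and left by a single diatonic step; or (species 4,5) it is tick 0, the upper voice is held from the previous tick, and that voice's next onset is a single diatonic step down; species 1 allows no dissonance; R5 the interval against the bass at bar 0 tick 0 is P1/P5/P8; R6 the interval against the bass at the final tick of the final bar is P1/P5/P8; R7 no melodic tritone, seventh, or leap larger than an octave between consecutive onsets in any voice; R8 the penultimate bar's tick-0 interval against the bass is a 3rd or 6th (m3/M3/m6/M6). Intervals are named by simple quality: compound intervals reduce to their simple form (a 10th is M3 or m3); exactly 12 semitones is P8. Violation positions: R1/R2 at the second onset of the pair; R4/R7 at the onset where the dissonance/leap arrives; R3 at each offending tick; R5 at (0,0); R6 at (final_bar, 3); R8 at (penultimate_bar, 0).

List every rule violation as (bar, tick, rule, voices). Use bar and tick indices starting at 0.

(2, 0, R4, (0, 1))
(3, 0, R4, (0, 1))
(4, 0, R4, (0, 1))
(8, 0, R4, (0, 1))
(9, 0, R8, (0, 1))
(10, 0, R1, (0, 1))

bar 0: v0=A3 v1=A4 downbeat P8
bar 1: v0=G3 v1=F4 downbeat m7
bar 2: v0=F3 v1=E4 downbeat M7
bar 3: v0=G3 v1=A3 downbeat M2
bar 4: v0=A3 v1=B3 downbeat M2
bar 5: v0=C4 v1=E4 downbeat M3
bar 6: v0=E4 v1=A4 downbeat P4
bar 7: v0=E4 v1=G4 downbeat m3
bar 8: v0=D4 v1=C5 downbeat m7
bar 9: v0=G3 v1=A4 downbeat M2
bar 10: v0=A3 v1=A4 downbeat P8
  -> R4 @ bar 2 tick 0 v(0, 1): F3/E4 M7 untreated
  -> R4 @ bar 3 tick 0 v(0, 1): G3/A3 M2 untreated
  -> R4 @ bar 4 tick 0 v(0, 1): A3/B3 M2 untreated
  -> R4 @ bar 8 tick 0 v(0, 1): D4/C5 m7 untreated
  -> R8 @ bar 9 tick 0 v(0, 1): penult M2 not 3rd/6th
  -> R1 @ bar 10 tick 0 v(0, 1): G3/G4 P8 -> A3/A4 P8 similar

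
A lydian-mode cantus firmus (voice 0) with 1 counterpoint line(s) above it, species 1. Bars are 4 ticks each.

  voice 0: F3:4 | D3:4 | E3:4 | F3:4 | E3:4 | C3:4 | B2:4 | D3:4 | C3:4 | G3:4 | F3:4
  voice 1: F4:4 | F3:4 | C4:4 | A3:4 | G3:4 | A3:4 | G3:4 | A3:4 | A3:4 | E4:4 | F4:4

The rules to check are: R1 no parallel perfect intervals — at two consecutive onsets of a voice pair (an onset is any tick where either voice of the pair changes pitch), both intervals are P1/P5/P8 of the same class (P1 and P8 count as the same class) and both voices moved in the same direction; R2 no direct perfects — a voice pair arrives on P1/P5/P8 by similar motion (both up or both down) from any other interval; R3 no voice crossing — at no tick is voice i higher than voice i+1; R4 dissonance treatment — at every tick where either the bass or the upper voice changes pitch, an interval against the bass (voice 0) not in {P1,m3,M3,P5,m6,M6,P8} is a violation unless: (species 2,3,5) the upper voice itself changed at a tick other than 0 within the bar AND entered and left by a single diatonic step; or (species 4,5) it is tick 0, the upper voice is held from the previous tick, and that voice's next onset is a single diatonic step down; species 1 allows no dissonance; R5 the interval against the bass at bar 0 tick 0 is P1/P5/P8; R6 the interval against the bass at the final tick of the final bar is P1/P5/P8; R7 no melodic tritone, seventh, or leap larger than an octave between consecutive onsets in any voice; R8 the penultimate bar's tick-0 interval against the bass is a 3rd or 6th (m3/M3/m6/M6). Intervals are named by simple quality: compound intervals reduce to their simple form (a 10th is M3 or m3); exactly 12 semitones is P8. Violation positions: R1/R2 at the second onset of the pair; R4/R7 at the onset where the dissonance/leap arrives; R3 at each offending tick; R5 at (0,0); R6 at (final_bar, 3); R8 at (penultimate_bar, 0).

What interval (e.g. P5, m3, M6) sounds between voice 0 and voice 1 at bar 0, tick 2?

P8

voice 0=F3 voice 1=F4 -> P8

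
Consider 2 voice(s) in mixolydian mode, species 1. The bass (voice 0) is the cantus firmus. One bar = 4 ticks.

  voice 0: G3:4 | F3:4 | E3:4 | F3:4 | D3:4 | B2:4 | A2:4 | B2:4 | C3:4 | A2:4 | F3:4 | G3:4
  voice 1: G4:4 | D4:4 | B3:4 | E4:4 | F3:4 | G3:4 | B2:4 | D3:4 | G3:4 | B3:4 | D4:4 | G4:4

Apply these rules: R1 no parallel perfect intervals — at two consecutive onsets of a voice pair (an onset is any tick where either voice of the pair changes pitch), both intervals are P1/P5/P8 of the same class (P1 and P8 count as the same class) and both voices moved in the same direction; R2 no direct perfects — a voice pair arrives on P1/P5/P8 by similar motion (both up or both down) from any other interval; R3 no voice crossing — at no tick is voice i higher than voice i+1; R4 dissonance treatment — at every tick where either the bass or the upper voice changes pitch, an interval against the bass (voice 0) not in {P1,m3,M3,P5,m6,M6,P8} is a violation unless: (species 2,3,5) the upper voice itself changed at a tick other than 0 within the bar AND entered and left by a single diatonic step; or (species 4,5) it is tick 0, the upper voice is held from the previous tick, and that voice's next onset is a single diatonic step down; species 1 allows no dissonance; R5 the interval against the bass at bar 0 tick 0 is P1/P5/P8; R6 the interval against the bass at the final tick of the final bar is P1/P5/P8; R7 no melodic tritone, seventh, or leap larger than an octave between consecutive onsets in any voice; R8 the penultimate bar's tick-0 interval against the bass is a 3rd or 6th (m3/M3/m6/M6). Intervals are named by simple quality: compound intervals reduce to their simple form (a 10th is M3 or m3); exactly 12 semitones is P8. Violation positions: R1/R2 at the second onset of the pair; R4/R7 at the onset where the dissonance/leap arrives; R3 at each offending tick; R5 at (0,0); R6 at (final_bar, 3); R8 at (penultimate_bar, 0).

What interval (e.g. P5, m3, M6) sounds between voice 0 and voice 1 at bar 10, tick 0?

M6

voice 0=F3 voice 1=D4 -> M6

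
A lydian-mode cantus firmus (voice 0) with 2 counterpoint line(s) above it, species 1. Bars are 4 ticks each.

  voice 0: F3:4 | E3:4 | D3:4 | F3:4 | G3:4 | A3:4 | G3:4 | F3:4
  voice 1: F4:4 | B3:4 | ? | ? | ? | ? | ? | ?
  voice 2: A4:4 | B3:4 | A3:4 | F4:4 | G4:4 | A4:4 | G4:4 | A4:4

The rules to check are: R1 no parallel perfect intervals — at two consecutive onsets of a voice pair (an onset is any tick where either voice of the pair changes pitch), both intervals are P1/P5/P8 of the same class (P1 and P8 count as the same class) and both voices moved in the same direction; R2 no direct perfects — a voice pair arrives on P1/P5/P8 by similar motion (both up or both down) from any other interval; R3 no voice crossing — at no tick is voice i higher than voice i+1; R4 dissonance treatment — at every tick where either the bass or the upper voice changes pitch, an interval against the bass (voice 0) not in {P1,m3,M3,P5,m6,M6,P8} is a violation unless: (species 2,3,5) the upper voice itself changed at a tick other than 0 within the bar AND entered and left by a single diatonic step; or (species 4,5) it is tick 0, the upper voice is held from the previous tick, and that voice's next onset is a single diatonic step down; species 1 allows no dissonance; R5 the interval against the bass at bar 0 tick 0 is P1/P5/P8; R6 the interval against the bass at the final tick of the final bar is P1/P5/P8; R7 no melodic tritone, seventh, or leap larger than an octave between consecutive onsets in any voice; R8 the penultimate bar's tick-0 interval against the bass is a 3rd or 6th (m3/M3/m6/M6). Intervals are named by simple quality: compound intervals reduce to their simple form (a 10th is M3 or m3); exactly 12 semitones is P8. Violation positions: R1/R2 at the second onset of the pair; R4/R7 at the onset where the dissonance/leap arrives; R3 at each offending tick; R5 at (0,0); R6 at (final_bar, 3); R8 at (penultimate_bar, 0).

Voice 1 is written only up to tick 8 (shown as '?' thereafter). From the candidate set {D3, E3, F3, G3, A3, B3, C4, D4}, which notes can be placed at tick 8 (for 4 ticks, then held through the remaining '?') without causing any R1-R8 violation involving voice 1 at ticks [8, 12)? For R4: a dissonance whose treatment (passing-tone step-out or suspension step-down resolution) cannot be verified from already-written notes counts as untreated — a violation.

D3: violates R2
E3: violates R4
F3: violates R7
G3: violates R4
A3: violates R1
B3: violates R3
C4: violates R3,R4
D4: violates R3

{}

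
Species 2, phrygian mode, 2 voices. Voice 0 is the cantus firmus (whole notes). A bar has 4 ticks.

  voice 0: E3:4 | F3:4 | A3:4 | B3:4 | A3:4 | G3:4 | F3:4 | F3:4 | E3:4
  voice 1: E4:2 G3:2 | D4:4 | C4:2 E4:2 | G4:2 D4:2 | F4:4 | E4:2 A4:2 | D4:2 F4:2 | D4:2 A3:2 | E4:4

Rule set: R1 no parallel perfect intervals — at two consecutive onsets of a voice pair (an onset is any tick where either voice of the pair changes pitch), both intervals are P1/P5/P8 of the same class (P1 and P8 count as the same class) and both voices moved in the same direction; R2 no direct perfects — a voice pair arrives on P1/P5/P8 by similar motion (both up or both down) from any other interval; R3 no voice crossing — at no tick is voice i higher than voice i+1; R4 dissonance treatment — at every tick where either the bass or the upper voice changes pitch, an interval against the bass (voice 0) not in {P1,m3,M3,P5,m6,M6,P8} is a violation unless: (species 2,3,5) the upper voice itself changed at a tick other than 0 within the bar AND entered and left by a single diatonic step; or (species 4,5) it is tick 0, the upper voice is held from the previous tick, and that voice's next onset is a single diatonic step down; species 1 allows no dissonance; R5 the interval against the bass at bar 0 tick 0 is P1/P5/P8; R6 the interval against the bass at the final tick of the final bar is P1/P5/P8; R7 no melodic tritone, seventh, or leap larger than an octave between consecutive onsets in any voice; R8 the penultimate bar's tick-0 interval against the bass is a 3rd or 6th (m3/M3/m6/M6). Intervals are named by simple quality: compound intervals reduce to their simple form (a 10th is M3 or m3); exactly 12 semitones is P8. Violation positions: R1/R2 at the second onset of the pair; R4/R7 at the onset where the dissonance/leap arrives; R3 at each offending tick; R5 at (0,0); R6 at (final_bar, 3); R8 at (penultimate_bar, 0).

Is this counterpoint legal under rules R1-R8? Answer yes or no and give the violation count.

bar 0: v0=E3 v1=E4 (P8)
bar 1: v0=F3 v1=D4 (M6)
bar 2: v0=A3 v1=C4 (m3)
bar 3: v0=B3 v1=G4 (m6)
bar 4: v0=A3 v1=F4 (m6)
bar 5: v0=G3 v1=E4 (M6)
bar 6: v0=F3 v1=D4 (M6)
bar 7: v0=F3 v1=D4 (M6)
bar 8: v0=E3 v1=E4 (P8)
  R4 @ bar5.2: G3/A4 M2 untreated

No (1 violations)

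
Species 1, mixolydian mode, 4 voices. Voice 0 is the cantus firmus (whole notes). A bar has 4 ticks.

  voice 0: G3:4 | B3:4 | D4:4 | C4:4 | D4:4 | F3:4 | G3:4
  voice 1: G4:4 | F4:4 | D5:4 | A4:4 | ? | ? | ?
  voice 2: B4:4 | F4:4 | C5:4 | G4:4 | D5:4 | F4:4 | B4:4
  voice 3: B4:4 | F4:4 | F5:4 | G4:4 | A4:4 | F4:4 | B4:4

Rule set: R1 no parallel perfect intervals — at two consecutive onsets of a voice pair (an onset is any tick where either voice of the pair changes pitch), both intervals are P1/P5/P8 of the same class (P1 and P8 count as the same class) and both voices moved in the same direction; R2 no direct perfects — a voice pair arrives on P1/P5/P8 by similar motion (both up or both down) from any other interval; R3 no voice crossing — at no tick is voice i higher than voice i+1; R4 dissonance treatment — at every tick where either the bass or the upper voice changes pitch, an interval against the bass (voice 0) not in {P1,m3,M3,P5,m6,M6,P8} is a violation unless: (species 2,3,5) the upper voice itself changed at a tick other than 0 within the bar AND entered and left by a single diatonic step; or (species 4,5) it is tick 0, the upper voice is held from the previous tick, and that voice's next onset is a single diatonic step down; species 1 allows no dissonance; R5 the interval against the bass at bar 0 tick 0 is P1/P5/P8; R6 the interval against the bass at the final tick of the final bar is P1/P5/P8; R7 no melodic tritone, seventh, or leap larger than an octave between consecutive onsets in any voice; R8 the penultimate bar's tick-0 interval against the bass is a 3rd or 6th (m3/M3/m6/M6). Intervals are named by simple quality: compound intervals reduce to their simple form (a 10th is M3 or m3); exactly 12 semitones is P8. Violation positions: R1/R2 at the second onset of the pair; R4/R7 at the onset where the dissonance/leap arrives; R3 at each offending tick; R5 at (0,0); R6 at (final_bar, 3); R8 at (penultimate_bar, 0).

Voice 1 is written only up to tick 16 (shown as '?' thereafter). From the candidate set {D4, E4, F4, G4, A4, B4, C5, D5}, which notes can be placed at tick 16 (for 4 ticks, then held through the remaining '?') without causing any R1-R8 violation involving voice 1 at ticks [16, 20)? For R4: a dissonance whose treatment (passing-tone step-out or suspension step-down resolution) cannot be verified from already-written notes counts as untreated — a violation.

{A4, B4, D4, F4}

D4: legal
E4: violates R4
F4: legal
G4: violates R4
A4: legal
B4: legal
C5: violates R4
D5: violates R2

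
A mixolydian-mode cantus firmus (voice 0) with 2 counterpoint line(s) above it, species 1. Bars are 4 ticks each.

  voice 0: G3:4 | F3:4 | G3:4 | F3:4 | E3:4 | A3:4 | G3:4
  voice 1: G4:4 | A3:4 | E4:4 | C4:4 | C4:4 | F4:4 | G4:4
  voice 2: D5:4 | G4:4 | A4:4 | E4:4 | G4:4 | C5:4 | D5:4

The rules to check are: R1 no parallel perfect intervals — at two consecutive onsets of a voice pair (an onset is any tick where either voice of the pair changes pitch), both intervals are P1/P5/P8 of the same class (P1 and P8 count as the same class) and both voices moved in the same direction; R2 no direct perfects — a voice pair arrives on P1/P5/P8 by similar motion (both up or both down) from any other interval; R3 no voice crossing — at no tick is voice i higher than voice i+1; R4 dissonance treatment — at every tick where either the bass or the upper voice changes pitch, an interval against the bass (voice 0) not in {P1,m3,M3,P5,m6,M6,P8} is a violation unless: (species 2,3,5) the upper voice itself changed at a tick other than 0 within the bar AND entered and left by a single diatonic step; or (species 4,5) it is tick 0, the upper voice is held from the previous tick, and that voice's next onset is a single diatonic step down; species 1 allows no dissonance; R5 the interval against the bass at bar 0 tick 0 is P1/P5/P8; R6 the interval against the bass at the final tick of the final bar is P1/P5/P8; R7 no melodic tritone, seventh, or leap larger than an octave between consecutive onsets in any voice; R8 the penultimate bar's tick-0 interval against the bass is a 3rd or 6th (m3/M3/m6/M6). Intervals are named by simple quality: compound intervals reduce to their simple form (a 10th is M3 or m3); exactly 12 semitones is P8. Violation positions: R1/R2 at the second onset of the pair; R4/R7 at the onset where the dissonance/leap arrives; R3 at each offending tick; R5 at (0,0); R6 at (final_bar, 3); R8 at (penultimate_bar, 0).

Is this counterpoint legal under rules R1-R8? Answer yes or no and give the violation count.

bar 0: v0=G3 v1=G4 v2=D5 (P5)
bar 1: v0=F3 v1=A3 v2=G4 (M2)
bar 2: v0=G3 v1=E4 v2=A4 (M2)
bar 3: v0=F3 v1=C4 v2=E4 (M7)
bar 4: v0=E3 v1=C4 v2=G4 (m3)
bar 5: v0=A3 v1=F4 v2=C5 (m3)
bar 6: v0=G3 v1=G4 v2=D5 (P5)
  R4 @ bar1.0: F3/G4 M2 untreated
  R7 @ bar1.0: G4->A3 leap 10st
  R4 @ bar2.0: G3/A4 M2 untreated
  R2 @ bar3.0: G3/E4 M6 -> F3/C4 P5 similar
  R4 @ bar3.0: F3/E4 M7 untreated
  R1 @ bar5.0: C4/G4 P5 -> F4/C5 P5 similar
  R1 @ bar6.0: F4/C5 P5 -> G4/D5 P5 similar

No (7 violations)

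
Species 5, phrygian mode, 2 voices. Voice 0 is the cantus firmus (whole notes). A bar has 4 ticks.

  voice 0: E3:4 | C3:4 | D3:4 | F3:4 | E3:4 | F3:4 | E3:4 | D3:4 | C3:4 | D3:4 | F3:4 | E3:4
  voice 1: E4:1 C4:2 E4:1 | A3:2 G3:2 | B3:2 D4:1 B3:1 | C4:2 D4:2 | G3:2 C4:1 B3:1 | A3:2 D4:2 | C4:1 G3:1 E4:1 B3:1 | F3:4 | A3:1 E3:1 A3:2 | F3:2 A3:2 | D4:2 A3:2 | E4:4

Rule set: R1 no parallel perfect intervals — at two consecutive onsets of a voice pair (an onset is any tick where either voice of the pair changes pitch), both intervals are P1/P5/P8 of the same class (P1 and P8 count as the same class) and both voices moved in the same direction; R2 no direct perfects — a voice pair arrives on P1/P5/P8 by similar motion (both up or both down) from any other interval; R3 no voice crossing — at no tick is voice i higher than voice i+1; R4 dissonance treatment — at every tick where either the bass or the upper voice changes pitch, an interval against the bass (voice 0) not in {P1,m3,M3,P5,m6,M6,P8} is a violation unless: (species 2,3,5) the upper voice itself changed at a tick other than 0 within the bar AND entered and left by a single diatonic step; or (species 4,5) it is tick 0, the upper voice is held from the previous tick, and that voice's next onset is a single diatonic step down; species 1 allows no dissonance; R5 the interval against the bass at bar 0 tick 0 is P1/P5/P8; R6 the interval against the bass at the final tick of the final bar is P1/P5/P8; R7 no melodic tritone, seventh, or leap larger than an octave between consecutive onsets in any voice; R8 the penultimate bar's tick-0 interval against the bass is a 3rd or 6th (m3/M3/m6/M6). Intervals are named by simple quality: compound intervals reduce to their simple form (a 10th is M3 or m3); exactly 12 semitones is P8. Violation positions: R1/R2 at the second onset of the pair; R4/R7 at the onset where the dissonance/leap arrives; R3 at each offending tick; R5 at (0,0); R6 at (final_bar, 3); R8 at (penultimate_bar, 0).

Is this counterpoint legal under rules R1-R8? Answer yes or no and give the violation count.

No (2 violations)

bar 0: v0=E3 v1=E4 (P8)
bar 1: v0=C3 v1=A3 (M6)
bar 2: v0=D3 v1=B3 (M6)
bar 3: v0=F3 v1=C4 (P5)
bar 4: v0=E3 v1=G3 (m3)
bar 5: v0=F3 v1=A3 (M3)
bar 6: v0=E3 v1=C4 (m6)
bar 7: v0=D3 v1=F3 (m3)
bar 8: v0=C3 v1=A3 (M6)
bar 9: v0=D3 v1=F3 (m3)
bar 10: v0=F3 v1=D4 (M6)
bar 11: v0=E3 v1=E4 (P8)
  R2 @ bar3.0: D3/B3 M6 -> F3/C4 P5 similar
  R7 @ bar7.0: B3->F3 leap 6st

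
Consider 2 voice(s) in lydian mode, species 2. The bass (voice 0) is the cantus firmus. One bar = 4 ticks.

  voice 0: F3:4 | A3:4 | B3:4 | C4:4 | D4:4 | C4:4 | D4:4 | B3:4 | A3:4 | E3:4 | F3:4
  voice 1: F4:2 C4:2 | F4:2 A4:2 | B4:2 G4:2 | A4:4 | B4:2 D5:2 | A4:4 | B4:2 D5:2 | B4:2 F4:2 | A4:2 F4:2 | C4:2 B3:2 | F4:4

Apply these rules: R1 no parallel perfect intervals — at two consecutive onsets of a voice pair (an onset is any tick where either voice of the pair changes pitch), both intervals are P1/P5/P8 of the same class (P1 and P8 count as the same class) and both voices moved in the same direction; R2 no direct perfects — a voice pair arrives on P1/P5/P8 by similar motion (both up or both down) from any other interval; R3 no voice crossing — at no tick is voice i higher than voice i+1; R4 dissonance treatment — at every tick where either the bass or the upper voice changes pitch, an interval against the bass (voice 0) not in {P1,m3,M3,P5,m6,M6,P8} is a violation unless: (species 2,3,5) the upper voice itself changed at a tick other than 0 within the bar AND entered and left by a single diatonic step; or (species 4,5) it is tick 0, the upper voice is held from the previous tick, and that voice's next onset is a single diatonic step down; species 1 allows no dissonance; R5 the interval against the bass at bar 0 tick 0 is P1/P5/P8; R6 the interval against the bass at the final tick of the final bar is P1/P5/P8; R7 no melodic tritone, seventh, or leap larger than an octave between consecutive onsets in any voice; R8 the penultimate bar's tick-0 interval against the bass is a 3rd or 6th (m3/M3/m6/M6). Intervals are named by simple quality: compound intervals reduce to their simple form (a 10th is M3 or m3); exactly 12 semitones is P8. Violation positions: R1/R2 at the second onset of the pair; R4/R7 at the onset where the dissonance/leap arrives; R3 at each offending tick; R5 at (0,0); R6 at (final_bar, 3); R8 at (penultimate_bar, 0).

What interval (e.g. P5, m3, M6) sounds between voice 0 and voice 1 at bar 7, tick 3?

TT

voice 0=B3 voice 1=F4 -> TT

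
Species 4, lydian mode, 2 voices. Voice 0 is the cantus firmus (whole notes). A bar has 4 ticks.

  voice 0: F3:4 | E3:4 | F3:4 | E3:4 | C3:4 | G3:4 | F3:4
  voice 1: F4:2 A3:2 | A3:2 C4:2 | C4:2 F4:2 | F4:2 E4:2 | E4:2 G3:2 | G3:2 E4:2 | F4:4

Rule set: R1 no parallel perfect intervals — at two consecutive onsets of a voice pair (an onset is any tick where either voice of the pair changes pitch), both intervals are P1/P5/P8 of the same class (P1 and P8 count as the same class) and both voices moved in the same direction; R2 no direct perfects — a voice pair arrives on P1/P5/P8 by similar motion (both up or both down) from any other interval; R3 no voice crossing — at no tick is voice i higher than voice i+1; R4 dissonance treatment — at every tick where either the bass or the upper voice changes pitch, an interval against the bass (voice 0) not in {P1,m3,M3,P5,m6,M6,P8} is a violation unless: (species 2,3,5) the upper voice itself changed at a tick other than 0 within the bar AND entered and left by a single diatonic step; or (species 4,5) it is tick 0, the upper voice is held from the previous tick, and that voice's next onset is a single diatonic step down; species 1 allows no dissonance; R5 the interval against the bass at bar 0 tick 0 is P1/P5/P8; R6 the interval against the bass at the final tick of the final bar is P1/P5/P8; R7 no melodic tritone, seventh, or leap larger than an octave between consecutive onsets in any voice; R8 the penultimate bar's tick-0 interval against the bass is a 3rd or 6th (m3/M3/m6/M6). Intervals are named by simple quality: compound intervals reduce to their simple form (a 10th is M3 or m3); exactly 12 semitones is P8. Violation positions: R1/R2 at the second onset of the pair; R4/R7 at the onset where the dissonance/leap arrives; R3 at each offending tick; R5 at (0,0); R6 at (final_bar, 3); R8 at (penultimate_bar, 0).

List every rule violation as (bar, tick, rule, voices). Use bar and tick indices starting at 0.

bar 0: v0=F3 v1=F4 downbeat P8
bar 1: v0=E3 v1=A3 downbeat P4
bar 2: v0=F3 v1=C4 downbeat P5
bar 3: v0=E3 v1=F4 downbeat m2
bar 4: v0=C3 v1=E4 downbeat M3
bar 5: v0=G3 v1=G3 downbeat P1
bar 6: v0=F3 v1=F4 downbeat P8
  -> R4 @ bar 1 tick 0 v(0, 1): E3/A3 P4 untreated
  -> R8 @ bar 5 tick 0 v(0, 1): penult P1 not 3rd/6th

(1, 0, R4, (0, 1))
(5, 0, R8, (0, 1))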